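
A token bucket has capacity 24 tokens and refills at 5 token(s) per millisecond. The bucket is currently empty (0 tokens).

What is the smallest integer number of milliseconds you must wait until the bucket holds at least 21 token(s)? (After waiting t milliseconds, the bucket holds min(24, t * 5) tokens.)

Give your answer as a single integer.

Need t * 5 >= 21, so t >= 21/5.
Smallest integer t = ceil(21/5) = 5.

Answer: 5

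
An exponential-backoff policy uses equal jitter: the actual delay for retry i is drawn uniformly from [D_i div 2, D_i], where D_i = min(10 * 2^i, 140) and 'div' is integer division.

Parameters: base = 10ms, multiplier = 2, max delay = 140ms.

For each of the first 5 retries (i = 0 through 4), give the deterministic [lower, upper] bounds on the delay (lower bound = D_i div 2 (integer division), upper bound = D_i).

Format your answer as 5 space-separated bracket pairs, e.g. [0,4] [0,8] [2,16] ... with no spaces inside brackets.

Computing bounds per retry:
  i=0: D_i=min(10*2^0,140)=10, bounds=[5,10]
  i=1: D_i=min(10*2^1,140)=20, bounds=[10,20]
  i=2: D_i=min(10*2^2,140)=40, bounds=[20,40]
  i=3: D_i=min(10*2^3,140)=80, bounds=[40,80]
  i=4: D_i=min(10*2^4,140)=140, bounds=[70,140]

Answer: [5,10] [10,20] [20,40] [40,80] [70,140]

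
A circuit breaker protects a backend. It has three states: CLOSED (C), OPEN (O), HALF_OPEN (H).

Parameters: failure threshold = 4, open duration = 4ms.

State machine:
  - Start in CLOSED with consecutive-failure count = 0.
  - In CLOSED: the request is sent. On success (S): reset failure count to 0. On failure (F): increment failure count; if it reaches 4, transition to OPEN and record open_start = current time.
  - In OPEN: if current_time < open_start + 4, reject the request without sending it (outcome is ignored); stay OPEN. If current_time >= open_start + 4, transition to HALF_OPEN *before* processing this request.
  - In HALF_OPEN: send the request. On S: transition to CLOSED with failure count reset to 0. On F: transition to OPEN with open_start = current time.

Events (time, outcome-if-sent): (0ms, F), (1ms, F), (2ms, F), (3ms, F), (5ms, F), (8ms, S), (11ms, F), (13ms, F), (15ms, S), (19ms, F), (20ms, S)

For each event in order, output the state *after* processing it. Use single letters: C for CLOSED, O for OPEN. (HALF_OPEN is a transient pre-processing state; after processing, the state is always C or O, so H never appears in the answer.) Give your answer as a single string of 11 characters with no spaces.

Answer: CCCOOCCCCCC

Derivation:
State after each event:
  event#1 t=0ms outcome=F: state=CLOSED
  event#2 t=1ms outcome=F: state=CLOSED
  event#3 t=2ms outcome=F: state=CLOSED
  event#4 t=3ms outcome=F: state=OPEN
  event#5 t=5ms outcome=F: state=OPEN
  event#6 t=8ms outcome=S: state=CLOSED
  event#7 t=11ms outcome=F: state=CLOSED
  event#8 t=13ms outcome=F: state=CLOSED
  event#9 t=15ms outcome=S: state=CLOSED
  event#10 t=19ms outcome=F: state=CLOSED
  event#11 t=20ms outcome=S: state=CLOSED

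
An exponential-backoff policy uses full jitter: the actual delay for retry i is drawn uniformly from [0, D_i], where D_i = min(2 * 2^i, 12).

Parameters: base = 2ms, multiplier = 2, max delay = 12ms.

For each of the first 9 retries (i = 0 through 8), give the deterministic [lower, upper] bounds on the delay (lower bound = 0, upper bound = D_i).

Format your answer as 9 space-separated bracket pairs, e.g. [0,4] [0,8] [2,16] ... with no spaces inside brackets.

Answer: [0,2] [0,4] [0,8] [0,12] [0,12] [0,12] [0,12] [0,12] [0,12]

Derivation:
Computing bounds per retry:
  i=0: D_i=min(2*2^0,12)=2, bounds=[0,2]
  i=1: D_i=min(2*2^1,12)=4, bounds=[0,4]
  i=2: D_i=min(2*2^2,12)=8, bounds=[0,8]
  i=3: D_i=min(2*2^3,12)=12, bounds=[0,12]
  i=4: D_i=min(2*2^4,12)=12, bounds=[0,12]
  i=5: D_i=min(2*2^5,12)=12, bounds=[0,12]
  i=6: D_i=min(2*2^6,12)=12, bounds=[0,12]
  i=7: D_i=min(2*2^7,12)=12, bounds=[0,12]
  i=8: D_i=min(2*2^8,12)=12, bounds=[0,12]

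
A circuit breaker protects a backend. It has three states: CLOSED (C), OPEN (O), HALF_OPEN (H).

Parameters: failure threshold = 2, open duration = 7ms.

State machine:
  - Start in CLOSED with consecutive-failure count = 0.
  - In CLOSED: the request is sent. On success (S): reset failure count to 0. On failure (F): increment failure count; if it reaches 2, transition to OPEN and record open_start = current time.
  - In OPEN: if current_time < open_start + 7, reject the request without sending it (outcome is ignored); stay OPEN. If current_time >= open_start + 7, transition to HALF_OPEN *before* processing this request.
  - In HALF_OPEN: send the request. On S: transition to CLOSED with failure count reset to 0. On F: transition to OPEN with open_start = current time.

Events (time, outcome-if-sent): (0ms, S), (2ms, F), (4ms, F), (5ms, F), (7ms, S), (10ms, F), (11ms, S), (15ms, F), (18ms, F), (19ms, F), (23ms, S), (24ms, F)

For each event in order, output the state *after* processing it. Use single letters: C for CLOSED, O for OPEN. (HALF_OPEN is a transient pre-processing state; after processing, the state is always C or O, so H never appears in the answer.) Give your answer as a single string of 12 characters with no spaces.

State after each event:
  event#1 t=0ms outcome=S: state=CLOSED
  event#2 t=2ms outcome=F: state=CLOSED
  event#3 t=4ms outcome=F: state=OPEN
  event#4 t=5ms outcome=F: state=OPEN
  event#5 t=7ms outcome=S: state=OPEN
  event#6 t=10ms outcome=F: state=OPEN
  event#7 t=11ms outcome=S: state=CLOSED
  event#8 t=15ms outcome=F: state=CLOSED
  event#9 t=18ms outcome=F: state=OPEN
  event#10 t=19ms outcome=F: state=OPEN
  event#11 t=23ms outcome=S: state=OPEN
  event#12 t=24ms outcome=F: state=OPEN

Answer: CCOOOOCCOOOO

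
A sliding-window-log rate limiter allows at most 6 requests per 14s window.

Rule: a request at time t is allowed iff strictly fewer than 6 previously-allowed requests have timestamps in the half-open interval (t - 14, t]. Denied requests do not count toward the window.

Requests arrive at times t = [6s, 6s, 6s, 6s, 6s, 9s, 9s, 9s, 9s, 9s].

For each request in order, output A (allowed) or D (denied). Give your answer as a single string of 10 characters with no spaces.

Answer: AAAAAADDDD

Derivation:
Tracking allowed requests in the window:
  req#1 t=6s: ALLOW
  req#2 t=6s: ALLOW
  req#3 t=6s: ALLOW
  req#4 t=6s: ALLOW
  req#5 t=6s: ALLOW
  req#6 t=9s: ALLOW
  req#7 t=9s: DENY
  req#8 t=9s: DENY
  req#9 t=9s: DENY
  req#10 t=9s: DENY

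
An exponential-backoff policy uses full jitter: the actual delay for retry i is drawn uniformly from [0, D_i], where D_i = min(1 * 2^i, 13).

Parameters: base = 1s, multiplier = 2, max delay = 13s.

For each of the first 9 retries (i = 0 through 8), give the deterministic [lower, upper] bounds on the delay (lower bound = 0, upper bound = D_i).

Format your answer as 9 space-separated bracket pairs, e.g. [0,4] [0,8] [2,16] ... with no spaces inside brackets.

Answer: [0,1] [0,2] [0,4] [0,8] [0,13] [0,13] [0,13] [0,13] [0,13]

Derivation:
Computing bounds per retry:
  i=0: D_i=min(1*2^0,13)=1, bounds=[0,1]
  i=1: D_i=min(1*2^1,13)=2, bounds=[0,2]
  i=2: D_i=min(1*2^2,13)=4, bounds=[0,4]
  i=3: D_i=min(1*2^3,13)=8, bounds=[0,8]
  i=4: D_i=min(1*2^4,13)=13, bounds=[0,13]
  i=5: D_i=min(1*2^5,13)=13, bounds=[0,13]
  i=6: D_i=min(1*2^6,13)=13, bounds=[0,13]
  i=7: D_i=min(1*2^7,13)=13, bounds=[0,13]
  i=8: D_i=min(1*2^8,13)=13, bounds=[0,13]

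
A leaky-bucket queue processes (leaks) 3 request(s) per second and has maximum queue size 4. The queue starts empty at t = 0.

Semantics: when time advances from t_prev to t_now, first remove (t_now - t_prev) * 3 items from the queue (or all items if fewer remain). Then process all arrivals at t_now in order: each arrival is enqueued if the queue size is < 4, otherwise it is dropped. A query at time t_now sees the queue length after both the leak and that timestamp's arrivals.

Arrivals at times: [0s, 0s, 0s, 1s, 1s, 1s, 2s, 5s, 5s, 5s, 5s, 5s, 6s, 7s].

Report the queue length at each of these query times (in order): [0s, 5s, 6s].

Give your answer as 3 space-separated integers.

Queue lengths at query times:
  query t=0s: backlog = 3
  query t=5s: backlog = 4
  query t=6s: backlog = 2

Answer: 3 4 2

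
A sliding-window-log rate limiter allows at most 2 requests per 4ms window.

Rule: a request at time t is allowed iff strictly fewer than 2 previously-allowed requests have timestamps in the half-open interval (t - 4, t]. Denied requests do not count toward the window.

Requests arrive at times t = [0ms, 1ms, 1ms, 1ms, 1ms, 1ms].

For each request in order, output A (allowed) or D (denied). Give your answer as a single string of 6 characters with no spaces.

Tracking allowed requests in the window:
  req#1 t=0ms: ALLOW
  req#2 t=1ms: ALLOW
  req#3 t=1ms: DENY
  req#4 t=1ms: DENY
  req#5 t=1ms: DENY
  req#6 t=1ms: DENY

Answer: AADDDD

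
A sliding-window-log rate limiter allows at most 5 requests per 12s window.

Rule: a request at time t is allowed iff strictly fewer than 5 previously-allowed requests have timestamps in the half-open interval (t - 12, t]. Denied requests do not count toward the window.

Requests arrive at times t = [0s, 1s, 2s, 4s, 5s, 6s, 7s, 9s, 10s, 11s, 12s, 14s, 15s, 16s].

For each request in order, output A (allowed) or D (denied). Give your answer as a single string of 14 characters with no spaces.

Answer: AAAAADDDDDAAAA

Derivation:
Tracking allowed requests in the window:
  req#1 t=0s: ALLOW
  req#2 t=1s: ALLOW
  req#3 t=2s: ALLOW
  req#4 t=4s: ALLOW
  req#5 t=5s: ALLOW
  req#6 t=6s: DENY
  req#7 t=7s: DENY
  req#8 t=9s: DENY
  req#9 t=10s: DENY
  req#10 t=11s: DENY
  req#11 t=12s: ALLOW
  req#12 t=14s: ALLOW
  req#13 t=15s: ALLOW
  req#14 t=16s: ALLOW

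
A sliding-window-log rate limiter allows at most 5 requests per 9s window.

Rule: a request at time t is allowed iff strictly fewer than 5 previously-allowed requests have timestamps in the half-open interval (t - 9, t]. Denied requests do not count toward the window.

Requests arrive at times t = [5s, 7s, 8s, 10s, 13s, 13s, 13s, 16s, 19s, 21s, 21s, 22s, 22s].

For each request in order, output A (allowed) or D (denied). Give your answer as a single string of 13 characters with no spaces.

Answer: AAAAADDAAAAAD

Derivation:
Tracking allowed requests in the window:
  req#1 t=5s: ALLOW
  req#2 t=7s: ALLOW
  req#3 t=8s: ALLOW
  req#4 t=10s: ALLOW
  req#5 t=13s: ALLOW
  req#6 t=13s: DENY
  req#7 t=13s: DENY
  req#8 t=16s: ALLOW
  req#9 t=19s: ALLOW
  req#10 t=21s: ALLOW
  req#11 t=21s: ALLOW
  req#12 t=22s: ALLOW
  req#13 t=22s: DENY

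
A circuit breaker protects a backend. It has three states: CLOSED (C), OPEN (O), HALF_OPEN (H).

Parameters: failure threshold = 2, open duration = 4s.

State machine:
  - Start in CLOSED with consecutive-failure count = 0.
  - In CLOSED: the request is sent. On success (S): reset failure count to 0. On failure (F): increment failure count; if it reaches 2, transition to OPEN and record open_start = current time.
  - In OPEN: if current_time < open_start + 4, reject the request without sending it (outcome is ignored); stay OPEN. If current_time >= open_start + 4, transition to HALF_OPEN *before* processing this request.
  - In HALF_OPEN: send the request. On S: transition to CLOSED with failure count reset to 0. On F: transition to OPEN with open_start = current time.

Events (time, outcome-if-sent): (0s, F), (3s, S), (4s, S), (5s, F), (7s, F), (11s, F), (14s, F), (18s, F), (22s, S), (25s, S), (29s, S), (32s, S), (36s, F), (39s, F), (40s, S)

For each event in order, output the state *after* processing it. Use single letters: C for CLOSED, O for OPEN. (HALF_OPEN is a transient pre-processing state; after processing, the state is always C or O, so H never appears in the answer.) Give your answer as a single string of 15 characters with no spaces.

State after each event:
  event#1 t=0s outcome=F: state=CLOSED
  event#2 t=3s outcome=S: state=CLOSED
  event#3 t=4s outcome=S: state=CLOSED
  event#4 t=5s outcome=F: state=CLOSED
  event#5 t=7s outcome=F: state=OPEN
  event#6 t=11s outcome=F: state=OPEN
  event#7 t=14s outcome=F: state=OPEN
  event#8 t=18s outcome=F: state=OPEN
  event#9 t=22s outcome=S: state=CLOSED
  event#10 t=25s outcome=S: state=CLOSED
  event#11 t=29s outcome=S: state=CLOSED
  event#12 t=32s outcome=S: state=CLOSED
  event#13 t=36s outcome=F: state=CLOSED
  event#14 t=39s outcome=F: state=OPEN
  event#15 t=40s outcome=S: state=OPEN

Answer: CCCCOOOOCCCCCOO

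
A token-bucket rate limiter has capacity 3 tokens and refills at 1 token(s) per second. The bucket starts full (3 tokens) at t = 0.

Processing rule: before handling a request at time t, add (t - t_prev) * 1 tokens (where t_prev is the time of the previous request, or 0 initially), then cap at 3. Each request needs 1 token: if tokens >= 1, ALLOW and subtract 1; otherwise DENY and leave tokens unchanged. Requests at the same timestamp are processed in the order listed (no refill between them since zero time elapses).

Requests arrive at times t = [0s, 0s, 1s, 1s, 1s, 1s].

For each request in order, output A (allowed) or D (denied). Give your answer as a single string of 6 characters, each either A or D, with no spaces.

Simulating step by step:
  req#1 t=0s: ALLOW
  req#2 t=0s: ALLOW
  req#3 t=1s: ALLOW
  req#4 t=1s: ALLOW
  req#5 t=1s: DENY
  req#6 t=1s: DENY

Answer: AAAADD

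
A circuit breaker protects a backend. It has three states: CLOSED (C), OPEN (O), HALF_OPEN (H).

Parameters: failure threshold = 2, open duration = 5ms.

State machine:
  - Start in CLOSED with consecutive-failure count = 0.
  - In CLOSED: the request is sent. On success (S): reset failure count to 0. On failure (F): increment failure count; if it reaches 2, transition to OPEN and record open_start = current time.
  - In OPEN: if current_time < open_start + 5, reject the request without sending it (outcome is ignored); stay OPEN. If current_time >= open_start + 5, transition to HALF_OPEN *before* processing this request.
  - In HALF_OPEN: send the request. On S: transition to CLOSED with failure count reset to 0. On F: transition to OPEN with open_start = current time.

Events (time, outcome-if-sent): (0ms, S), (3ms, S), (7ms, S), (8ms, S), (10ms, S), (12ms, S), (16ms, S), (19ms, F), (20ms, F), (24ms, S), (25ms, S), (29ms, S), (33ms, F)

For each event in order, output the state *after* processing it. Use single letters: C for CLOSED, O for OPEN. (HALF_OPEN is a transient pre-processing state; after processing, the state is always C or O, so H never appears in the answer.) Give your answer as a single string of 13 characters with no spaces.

State after each event:
  event#1 t=0ms outcome=S: state=CLOSED
  event#2 t=3ms outcome=S: state=CLOSED
  event#3 t=7ms outcome=S: state=CLOSED
  event#4 t=8ms outcome=S: state=CLOSED
  event#5 t=10ms outcome=S: state=CLOSED
  event#6 t=12ms outcome=S: state=CLOSED
  event#7 t=16ms outcome=S: state=CLOSED
  event#8 t=19ms outcome=F: state=CLOSED
  event#9 t=20ms outcome=F: state=OPEN
  event#10 t=24ms outcome=S: state=OPEN
  event#11 t=25ms outcome=S: state=CLOSED
  event#12 t=29ms outcome=S: state=CLOSED
  event#13 t=33ms outcome=F: state=CLOSED

Answer: CCCCCCCCOOCCC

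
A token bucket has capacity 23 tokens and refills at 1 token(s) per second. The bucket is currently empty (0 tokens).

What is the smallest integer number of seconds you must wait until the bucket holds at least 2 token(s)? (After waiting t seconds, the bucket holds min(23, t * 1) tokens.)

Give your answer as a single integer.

Need t * 1 >= 2, so t >= 2/1.
Smallest integer t = ceil(2/1) = 2.

Answer: 2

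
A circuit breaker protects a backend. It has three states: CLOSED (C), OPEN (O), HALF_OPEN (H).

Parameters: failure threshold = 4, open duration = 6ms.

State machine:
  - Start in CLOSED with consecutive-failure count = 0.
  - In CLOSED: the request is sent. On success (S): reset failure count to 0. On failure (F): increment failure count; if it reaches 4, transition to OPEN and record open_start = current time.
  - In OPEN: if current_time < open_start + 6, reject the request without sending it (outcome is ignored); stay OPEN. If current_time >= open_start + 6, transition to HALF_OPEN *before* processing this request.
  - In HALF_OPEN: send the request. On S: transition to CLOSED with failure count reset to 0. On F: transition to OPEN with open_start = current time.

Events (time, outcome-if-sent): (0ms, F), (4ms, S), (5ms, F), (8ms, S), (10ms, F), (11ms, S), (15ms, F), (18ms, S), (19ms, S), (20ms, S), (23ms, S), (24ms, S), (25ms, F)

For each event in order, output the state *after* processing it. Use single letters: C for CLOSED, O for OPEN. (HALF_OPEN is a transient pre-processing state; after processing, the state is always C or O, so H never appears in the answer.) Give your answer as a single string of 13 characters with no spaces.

State after each event:
  event#1 t=0ms outcome=F: state=CLOSED
  event#2 t=4ms outcome=S: state=CLOSED
  event#3 t=5ms outcome=F: state=CLOSED
  event#4 t=8ms outcome=S: state=CLOSED
  event#5 t=10ms outcome=F: state=CLOSED
  event#6 t=11ms outcome=S: state=CLOSED
  event#7 t=15ms outcome=F: state=CLOSED
  event#8 t=18ms outcome=S: state=CLOSED
  event#9 t=19ms outcome=S: state=CLOSED
  event#10 t=20ms outcome=S: state=CLOSED
  event#11 t=23ms outcome=S: state=CLOSED
  event#12 t=24ms outcome=S: state=CLOSED
  event#13 t=25ms outcome=F: state=CLOSED

Answer: CCCCCCCCCCCCC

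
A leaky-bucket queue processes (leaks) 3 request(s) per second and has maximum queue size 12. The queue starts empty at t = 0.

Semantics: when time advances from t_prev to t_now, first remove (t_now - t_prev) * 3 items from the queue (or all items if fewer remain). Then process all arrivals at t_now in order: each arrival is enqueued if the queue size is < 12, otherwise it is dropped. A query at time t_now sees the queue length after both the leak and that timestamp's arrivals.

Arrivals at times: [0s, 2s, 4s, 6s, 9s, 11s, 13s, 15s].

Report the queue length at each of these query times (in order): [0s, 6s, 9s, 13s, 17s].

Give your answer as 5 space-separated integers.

Answer: 1 1 1 1 0

Derivation:
Queue lengths at query times:
  query t=0s: backlog = 1
  query t=6s: backlog = 1
  query t=9s: backlog = 1
  query t=13s: backlog = 1
  query t=17s: backlog = 0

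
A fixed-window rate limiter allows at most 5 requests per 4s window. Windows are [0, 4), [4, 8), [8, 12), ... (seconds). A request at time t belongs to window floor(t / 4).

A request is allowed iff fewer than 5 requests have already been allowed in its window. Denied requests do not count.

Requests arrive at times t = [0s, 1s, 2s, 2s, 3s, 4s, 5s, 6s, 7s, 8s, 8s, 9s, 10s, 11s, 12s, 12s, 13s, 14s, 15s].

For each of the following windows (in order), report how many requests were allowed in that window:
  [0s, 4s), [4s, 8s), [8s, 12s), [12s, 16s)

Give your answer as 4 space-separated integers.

Answer: 5 4 5 5

Derivation:
Processing requests:
  req#1 t=0s (window 0): ALLOW
  req#2 t=1s (window 0): ALLOW
  req#3 t=2s (window 0): ALLOW
  req#4 t=2s (window 0): ALLOW
  req#5 t=3s (window 0): ALLOW
  req#6 t=4s (window 1): ALLOW
  req#7 t=5s (window 1): ALLOW
  req#8 t=6s (window 1): ALLOW
  req#9 t=7s (window 1): ALLOW
  req#10 t=8s (window 2): ALLOW
  req#11 t=8s (window 2): ALLOW
  req#12 t=9s (window 2): ALLOW
  req#13 t=10s (window 2): ALLOW
  req#14 t=11s (window 2): ALLOW
  req#15 t=12s (window 3): ALLOW
  req#16 t=12s (window 3): ALLOW
  req#17 t=13s (window 3): ALLOW
  req#18 t=14s (window 3): ALLOW
  req#19 t=15s (window 3): ALLOW

Allowed counts by window: 5 4 5 5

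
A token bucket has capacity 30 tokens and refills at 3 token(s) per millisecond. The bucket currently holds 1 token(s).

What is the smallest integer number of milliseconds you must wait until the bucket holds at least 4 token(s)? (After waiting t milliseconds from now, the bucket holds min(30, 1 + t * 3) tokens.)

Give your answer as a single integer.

Need 1 + t * 3 >= 4, so t >= 3/3.
Smallest integer t = ceil(3/3) = 1.

Answer: 1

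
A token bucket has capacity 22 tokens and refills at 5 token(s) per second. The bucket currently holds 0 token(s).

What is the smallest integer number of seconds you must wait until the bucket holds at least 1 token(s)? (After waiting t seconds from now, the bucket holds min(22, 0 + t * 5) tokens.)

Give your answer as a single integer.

Need 0 + t * 5 >= 1, so t >= 1/5.
Smallest integer t = ceil(1/5) = 1.

Answer: 1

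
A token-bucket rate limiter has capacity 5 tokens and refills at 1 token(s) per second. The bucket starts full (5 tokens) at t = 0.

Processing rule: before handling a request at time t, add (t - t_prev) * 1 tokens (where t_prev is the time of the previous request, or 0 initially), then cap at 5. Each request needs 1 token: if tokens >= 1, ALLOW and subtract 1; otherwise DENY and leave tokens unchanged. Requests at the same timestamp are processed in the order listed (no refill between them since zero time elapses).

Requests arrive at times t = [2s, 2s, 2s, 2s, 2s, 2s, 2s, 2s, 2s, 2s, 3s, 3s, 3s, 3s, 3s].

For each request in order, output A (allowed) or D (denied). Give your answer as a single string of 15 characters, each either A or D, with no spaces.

Answer: AAAAADDDDDADDDD

Derivation:
Simulating step by step:
  req#1 t=2s: ALLOW
  req#2 t=2s: ALLOW
  req#3 t=2s: ALLOW
  req#4 t=2s: ALLOW
  req#5 t=2s: ALLOW
  req#6 t=2s: DENY
  req#7 t=2s: DENY
  req#8 t=2s: DENY
  req#9 t=2s: DENY
  req#10 t=2s: DENY
  req#11 t=3s: ALLOW
  req#12 t=3s: DENY
  req#13 t=3s: DENY
  req#14 t=3s: DENY
  req#15 t=3s: DENY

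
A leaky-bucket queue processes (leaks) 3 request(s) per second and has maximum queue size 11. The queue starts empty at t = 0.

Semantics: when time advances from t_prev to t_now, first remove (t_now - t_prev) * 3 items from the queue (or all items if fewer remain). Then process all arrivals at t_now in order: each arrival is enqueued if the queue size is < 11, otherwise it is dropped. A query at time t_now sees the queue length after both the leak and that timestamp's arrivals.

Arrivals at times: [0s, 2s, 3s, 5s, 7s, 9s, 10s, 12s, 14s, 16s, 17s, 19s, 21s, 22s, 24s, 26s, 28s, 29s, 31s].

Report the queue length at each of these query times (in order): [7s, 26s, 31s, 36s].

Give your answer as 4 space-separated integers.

Queue lengths at query times:
  query t=7s: backlog = 1
  query t=26s: backlog = 1
  query t=31s: backlog = 1
  query t=36s: backlog = 0

Answer: 1 1 1 0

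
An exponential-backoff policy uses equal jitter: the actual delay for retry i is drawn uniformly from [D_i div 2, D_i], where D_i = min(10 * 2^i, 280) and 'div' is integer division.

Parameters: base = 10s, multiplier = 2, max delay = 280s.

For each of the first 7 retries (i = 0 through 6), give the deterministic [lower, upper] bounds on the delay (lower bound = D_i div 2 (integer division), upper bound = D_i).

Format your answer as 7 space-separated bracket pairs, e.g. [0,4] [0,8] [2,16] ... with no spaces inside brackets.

Answer: [5,10] [10,20] [20,40] [40,80] [80,160] [140,280] [140,280]

Derivation:
Computing bounds per retry:
  i=0: D_i=min(10*2^0,280)=10, bounds=[5,10]
  i=1: D_i=min(10*2^1,280)=20, bounds=[10,20]
  i=2: D_i=min(10*2^2,280)=40, bounds=[20,40]
  i=3: D_i=min(10*2^3,280)=80, bounds=[40,80]
  i=4: D_i=min(10*2^4,280)=160, bounds=[80,160]
  i=5: D_i=min(10*2^5,280)=280, bounds=[140,280]
  i=6: D_i=min(10*2^6,280)=280, bounds=[140,280]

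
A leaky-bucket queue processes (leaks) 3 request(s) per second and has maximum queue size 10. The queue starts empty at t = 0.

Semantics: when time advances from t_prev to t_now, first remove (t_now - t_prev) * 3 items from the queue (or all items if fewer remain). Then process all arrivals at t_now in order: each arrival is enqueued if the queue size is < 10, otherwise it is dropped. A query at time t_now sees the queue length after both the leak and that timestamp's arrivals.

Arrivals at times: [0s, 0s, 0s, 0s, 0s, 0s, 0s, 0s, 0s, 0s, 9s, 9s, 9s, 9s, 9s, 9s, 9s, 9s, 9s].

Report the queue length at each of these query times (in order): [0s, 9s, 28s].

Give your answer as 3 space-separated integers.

Queue lengths at query times:
  query t=0s: backlog = 10
  query t=9s: backlog = 9
  query t=28s: backlog = 0

Answer: 10 9 0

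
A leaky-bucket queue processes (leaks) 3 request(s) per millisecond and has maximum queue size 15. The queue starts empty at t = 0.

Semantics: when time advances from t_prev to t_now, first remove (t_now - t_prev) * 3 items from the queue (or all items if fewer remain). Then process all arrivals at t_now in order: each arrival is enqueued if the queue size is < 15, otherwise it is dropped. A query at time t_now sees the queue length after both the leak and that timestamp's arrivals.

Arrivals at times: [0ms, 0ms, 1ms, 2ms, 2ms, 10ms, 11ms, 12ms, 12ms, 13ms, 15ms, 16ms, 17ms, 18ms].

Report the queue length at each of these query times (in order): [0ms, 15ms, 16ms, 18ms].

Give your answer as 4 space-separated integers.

Answer: 2 1 1 1

Derivation:
Queue lengths at query times:
  query t=0ms: backlog = 2
  query t=15ms: backlog = 1
  query t=16ms: backlog = 1
  query t=18ms: backlog = 1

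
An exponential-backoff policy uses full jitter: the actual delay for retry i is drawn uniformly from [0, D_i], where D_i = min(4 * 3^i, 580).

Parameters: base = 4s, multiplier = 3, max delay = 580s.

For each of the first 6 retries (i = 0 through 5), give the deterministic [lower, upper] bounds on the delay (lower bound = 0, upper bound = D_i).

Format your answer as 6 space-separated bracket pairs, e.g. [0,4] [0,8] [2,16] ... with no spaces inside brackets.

Computing bounds per retry:
  i=0: D_i=min(4*3^0,580)=4, bounds=[0,4]
  i=1: D_i=min(4*3^1,580)=12, bounds=[0,12]
  i=2: D_i=min(4*3^2,580)=36, bounds=[0,36]
  i=3: D_i=min(4*3^3,580)=108, bounds=[0,108]
  i=4: D_i=min(4*3^4,580)=324, bounds=[0,324]
  i=5: D_i=min(4*3^5,580)=580, bounds=[0,580]

Answer: [0,4] [0,12] [0,36] [0,108] [0,324] [0,580]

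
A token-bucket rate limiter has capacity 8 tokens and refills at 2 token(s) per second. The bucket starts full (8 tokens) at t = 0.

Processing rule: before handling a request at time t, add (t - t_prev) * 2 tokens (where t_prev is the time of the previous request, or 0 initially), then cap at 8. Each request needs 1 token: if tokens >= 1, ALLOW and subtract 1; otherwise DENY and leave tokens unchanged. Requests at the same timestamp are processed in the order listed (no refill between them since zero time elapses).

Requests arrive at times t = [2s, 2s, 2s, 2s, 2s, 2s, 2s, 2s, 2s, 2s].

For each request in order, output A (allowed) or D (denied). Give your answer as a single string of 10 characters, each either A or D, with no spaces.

Simulating step by step:
  req#1 t=2s: ALLOW
  req#2 t=2s: ALLOW
  req#3 t=2s: ALLOW
  req#4 t=2s: ALLOW
  req#5 t=2s: ALLOW
  req#6 t=2s: ALLOW
  req#7 t=2s: ALLOW
  req#8 t=2s: ALLOW
  req#9 t=2s: DENY
  req#10 t=2s: DENY

Answer: AAAAAAAADD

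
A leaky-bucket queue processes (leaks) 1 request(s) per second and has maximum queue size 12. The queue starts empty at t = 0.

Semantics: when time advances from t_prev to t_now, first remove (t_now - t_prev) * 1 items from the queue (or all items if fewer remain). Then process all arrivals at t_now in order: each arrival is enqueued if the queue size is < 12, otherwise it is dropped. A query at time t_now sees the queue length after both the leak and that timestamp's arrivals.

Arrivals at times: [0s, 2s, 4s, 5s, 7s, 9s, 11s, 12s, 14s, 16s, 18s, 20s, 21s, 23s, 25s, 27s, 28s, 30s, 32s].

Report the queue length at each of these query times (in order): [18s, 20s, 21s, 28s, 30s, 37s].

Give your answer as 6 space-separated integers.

Answer: 1 1 1 1 1 0

Derivation:
Queue lengths at query times:
  query t=18s: backlog = 1
  query t=20s: backlog = 1
  query t=21s: backlog = 1
  query t=28s: backlog = 1
  query t=30s: backlog = 1
  query t=37s: backlog = 0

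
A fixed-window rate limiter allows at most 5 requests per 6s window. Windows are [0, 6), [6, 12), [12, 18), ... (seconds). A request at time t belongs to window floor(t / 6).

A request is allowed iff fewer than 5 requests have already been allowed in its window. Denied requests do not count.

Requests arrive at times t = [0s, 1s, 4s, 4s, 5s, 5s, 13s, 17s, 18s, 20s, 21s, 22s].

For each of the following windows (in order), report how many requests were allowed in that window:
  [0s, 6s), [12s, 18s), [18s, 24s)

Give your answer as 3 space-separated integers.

Answer: 5 2 4

Derivation:
Processing requests:
  req#1 t=0s (window 0): ALLOW
  req#2 t=1s (window 0): ALLOW
  req#3 t=4s (window 0): ALLOW
  req#4 t=4s (window 0): ALLOW
  req#5 t=5s (window 0): ALLOW
  req#6 t=5s (window 0): DENY
  req#7 t=13s (window 2): ALLOW
  req#8 t=17s (window 2): ALLOW
  req#9 t=18s (window 3): ALLOW
  req#10 t=20s (window 3): ALLOW
  req#11 t=21s (window 3): ALLOW
  req#12 t=22s (window 3): ALLOW

Allowed counts by window: 5 2 4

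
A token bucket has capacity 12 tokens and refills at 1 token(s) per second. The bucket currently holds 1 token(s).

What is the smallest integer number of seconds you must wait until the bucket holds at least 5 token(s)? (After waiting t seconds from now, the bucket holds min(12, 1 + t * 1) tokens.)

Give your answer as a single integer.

Need 1 + t * 1 >= 5, so t >= 4/1.
Smallest integer t = ceil(4/1) = 4.

Answer: 4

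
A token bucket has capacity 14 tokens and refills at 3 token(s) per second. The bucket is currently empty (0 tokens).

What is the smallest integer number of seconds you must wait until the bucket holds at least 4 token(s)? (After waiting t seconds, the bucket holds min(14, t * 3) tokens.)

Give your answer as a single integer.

Answer: 2

Derivation:
Need t * 3 >= 4, so t >= 4/3.
Smallest integer t = ceil(4/3) = 2.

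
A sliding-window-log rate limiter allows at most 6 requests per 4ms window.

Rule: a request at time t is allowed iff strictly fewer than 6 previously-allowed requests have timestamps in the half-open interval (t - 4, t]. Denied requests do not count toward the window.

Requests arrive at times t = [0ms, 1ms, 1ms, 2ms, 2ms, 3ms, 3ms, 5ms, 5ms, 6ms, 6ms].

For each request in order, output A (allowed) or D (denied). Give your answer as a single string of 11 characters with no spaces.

Answer: AAAAAADAAAA

Derivation:
Tracking allowed requests in the window:
  req#1 t=0ms: ALLOW
  req#2 t=1ms: ALLOW
  req#3 t=1ms: ALLOW
  req#4 t=2ms: ALLOW
  req#5 t=2ms: ALLOW
  req#6 t=3ms: ALLOW
  req#7 t=3ms: DENY
  req#8 t=5ms: ALLOW
  req#9 t=5ms: ALLOW
  req#10 t=6ms: ALLOW
  req#11 t=6ms: ALLOW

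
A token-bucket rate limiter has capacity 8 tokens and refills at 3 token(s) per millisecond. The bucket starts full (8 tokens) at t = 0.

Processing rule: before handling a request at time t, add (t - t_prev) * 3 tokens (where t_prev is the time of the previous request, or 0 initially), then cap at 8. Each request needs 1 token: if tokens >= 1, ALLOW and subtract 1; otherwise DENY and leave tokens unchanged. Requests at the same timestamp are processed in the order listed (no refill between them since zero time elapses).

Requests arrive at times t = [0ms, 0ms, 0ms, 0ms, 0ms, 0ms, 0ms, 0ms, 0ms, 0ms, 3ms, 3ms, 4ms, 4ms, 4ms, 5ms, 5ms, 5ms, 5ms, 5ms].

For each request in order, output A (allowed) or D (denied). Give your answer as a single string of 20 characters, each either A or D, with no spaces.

Answer: AAAAAAAADDAAAAAAAAAA

Derivation:
Simulating step by step:
  req#1 t=0ms: ALLOW
  req#2 t=0ms: ALLOW
  req#3 t=0ms: ALLOW
  req#4 t=0ms: ALLOW
  req#5 t=0ms: ALLOW
  req#6 t=0ms: ALLOW
  req#7 t=0ms: ALLOW
  req#8 t=0ms: ALLOW
  req#9 t=0ms: DENY
  req#10 t=0ms: DENY
  req#11 t=3ms: ALLOW
  req#12 t=3ms: ALLOW
  req#13 t=4ms: ALLOW
  req#14 t=4ms: ALLOW
  req#15 t=4ms: ALLOW
  req#16 t=5ms: ALLOW
  req#17 t=5ms: ALLOW
  req#18 t=5ms: ALLOW
  req#19 t=5ms: ALLOW
  req#20 t=5ms: ALLOW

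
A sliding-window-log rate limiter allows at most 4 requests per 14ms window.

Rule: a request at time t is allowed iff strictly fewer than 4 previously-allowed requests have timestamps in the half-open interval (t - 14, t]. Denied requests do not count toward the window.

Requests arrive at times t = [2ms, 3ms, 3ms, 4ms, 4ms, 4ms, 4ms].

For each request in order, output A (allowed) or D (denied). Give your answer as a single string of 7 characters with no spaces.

Tracking allowed requests in the window:
  req#1 t=2ms: ALLOW
  req#2 t=3ms: ALLOW
  req#3 t=3ms: ALLOW
  req#4 t=4ms: ALLOW
  req#5 t=4ms: DENY
  req#6 t=4ms: DENY
  req#7 t=4ms: DENY

Answer: AAAADDD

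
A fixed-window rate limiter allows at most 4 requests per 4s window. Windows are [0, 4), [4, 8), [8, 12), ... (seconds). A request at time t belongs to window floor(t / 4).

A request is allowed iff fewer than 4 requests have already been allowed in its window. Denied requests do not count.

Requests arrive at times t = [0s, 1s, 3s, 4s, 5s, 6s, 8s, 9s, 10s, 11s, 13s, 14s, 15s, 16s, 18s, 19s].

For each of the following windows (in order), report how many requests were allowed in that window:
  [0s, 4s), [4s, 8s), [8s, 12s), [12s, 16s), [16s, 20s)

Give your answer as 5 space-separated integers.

Answer: 3 3 4 3 3

Derivation:
Processing requests:
  req#1 t=0s (window 0): ALLOW
  req#2 t=1s (window 0): ALLOW
  req#3 t=3s (window 0): ALLOW
  req#4 t=4s (window 1): ALLOW
  req#5 t=5s (window 1): ALLOW
  req#6 t=6s (window 1): ALLOW
  req#7 t=8s (window 2): ALLOW
  req#8 t=9s (window 2): ALLOW
  req#9 t=10s (window 2): ALLOW
  req#10 t=11s (window 2): ALLOW
  req#11 t=13s (window 3): ALLOW
  req#12 t=14s (window 3): ALLOW
  req#13 t=15s (window 3): ALLOW
  req#14 t=16s (window 4): ALLOW
  req#15 t=18s (window 4): ALLOW
  req#16 t=19s (window 4): ALLOW

Allowed counts by window: 3 3 4 3 3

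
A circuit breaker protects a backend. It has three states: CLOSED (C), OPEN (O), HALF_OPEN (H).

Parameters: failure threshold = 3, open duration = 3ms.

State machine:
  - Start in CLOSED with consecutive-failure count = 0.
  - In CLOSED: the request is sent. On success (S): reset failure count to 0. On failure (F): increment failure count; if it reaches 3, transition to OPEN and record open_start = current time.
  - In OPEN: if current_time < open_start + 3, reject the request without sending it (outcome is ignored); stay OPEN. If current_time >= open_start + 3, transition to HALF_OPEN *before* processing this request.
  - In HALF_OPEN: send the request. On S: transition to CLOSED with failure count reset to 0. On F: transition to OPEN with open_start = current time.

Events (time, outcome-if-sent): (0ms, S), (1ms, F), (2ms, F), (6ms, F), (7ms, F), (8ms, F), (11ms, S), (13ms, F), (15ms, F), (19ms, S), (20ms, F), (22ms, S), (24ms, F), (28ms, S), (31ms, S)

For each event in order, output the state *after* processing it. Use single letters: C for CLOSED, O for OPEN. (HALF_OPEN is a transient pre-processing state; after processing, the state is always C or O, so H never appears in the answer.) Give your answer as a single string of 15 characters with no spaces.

State after each event:
  event#1 t=0ms outcome=S: state=CLOSED
  event#2 t=1ms outcome=F: state=CLOSED
  event#3 t=2ms outcome=F: state=CLOSED
  event#4 t=6ms outcome=F: state=OPEN
  event#5 t=7ms outcome=F: state=OPEN
  event#6 t=8ms outcome=F: state=OPEN
  event#7 t=11ms outcome=S: state=CLOSED
  event#8 t=13ms outcome=F: state=CLOSED
  event#9 t=15ms outcome=F: state=CLOSED
  event#10 t=19ms outcome=S: state=CLOSED
  event#11 t=20ms outcome=F: state=CLOSED
  event#12 t=22ms outcome=S: state=CLOSED
  event#13 t=24ms outcome=F: state=CLOSED
  event#14 t=28ms outcome=S: state=CLOSED
  event#15 t=31ms outcome=S: state=CLOSED

Answer: CCCOOOCCCCCCCCC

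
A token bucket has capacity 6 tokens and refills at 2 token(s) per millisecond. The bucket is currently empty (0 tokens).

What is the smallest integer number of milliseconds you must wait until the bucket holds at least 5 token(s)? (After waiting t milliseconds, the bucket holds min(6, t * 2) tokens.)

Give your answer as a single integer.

Need t * 2 >= 5, so t >= 5/2.
Smallest integer t = ceil(5/2) = 3.

Answer: 3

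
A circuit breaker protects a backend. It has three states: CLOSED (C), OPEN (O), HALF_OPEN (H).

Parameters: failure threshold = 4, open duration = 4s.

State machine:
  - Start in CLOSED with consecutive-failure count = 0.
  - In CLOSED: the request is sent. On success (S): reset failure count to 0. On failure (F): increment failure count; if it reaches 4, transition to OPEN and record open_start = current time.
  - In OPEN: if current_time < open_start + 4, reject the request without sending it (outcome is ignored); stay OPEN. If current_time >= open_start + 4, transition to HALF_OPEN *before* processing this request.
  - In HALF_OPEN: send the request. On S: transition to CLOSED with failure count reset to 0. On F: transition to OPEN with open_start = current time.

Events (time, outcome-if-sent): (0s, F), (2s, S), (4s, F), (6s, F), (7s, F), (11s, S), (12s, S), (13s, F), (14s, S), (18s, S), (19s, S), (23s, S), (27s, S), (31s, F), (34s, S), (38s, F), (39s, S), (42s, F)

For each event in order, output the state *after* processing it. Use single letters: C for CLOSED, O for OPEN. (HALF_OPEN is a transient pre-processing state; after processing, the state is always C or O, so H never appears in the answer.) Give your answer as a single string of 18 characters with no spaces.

Answer: CCCCCCCCCCCCCCCCCC

Derivation:
State after each event:
  event#1 t=0s outcome=F: state=CLOSED
  event#2 t=2s outcome=S: state=CLOSED
  event#3 t=4s outcome=F: state=CLOSED
  event#4 t=6s outcome=F: state=CLOSED
  event#5 t=7s outcome=F: state=CLOSED
  event#6 t=11s outcome=S: state=CLOSED
  event#7 t=12s outcome=S: state=CLOSED
  event#8 t=13s outcome=F: state=CLOSED
  event#9 t=14s outcome=S: state=CLOSED
  event#10 t=18s outcome=S: state=CLOSED
  event#11 t=19s outcome=S: state=CLOSED
  event#12 t=23s outcome=S: state=CLOSED
  event#13 t=27s outcome=S: state=CLOSED
  event#14 t=31s outcome=F: state=CLOSED
  event#15 t=34s outcome=S: state=CLOSED
  event#16 t=38s outcome=F: state=CLOSED
  event#17 t=39s outcome=S: state=CLOSED
  event#18 t=42s outcome=F: state=CLOSED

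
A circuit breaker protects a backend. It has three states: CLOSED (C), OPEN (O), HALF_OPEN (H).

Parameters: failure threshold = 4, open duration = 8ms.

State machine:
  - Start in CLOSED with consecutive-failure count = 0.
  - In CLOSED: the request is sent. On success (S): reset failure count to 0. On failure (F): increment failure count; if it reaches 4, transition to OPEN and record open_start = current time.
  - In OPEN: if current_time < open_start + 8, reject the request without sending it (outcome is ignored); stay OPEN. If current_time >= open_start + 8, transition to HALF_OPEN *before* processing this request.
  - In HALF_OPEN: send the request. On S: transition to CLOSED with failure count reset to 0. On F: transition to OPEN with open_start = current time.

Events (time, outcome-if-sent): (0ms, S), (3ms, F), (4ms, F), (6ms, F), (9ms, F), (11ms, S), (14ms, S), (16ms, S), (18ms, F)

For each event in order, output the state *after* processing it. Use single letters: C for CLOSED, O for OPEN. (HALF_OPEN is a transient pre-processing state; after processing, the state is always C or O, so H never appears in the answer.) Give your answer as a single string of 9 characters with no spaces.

Answer: CCCCOOOOO

Derivation:
State after each event:
  event#1 t=0ms outcome=S: state=CLOSED
  event#2 t=3ms outcome=F: state=CLOSED
  event#3 t=4ms outcome=F: state=CLOSED
  event#4 t=6ms outcome=F: state=CLOSED
  event#5 t=9ms outcome=F: state=OPEN
  event#6 t=11ms outcome=S: state=OPEN
  event#7 t=14ms outcome=S: state=OPEN
  event#8 t=16ms outcome=S: state=OPEN
  event#9 t=18ms outcome=F: state=OPEN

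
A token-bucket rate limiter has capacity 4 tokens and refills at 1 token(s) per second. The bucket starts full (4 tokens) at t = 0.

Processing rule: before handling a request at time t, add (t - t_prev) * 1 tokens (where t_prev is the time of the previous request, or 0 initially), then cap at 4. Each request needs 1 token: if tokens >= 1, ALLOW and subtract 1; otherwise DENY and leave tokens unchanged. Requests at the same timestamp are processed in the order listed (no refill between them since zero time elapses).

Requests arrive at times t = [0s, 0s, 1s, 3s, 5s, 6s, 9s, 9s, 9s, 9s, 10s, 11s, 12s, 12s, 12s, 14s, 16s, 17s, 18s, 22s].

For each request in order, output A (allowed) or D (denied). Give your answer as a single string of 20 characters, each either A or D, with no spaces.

Answer: AAAAAAAAAAAAADDAAAAA

Derivation:
Simulating step by step:
  req#1 t=0s: ALLOW
  req#2 t=0s: ALLOW
  req#3 t=1s: ALLOW
  req#4 t=3s: ALLOW
  req#5 t=5s: ALLOW
  req#6 t=6s: ALLOW
  req#7 t=9s: ALLOW
  req#8 t=9s: ALLOW
  req#9 t=9s: ALLOW
  req#10 t=9s: ALLOW
  req#11 t=10s: ALLOW
  req#12 t=11s: ALLOW
  req#13 t=12s: ALLOW
  req#14 t=12s: DENY
  req#15 t=12s: DENY
  req#16 t=14s: ALLOW
  req#17 t=16s: ALLOW
  req#18 t=17s: ALLOW
  req#19 t=18s: ALLOW
  req#20 t=22s: ALLOW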